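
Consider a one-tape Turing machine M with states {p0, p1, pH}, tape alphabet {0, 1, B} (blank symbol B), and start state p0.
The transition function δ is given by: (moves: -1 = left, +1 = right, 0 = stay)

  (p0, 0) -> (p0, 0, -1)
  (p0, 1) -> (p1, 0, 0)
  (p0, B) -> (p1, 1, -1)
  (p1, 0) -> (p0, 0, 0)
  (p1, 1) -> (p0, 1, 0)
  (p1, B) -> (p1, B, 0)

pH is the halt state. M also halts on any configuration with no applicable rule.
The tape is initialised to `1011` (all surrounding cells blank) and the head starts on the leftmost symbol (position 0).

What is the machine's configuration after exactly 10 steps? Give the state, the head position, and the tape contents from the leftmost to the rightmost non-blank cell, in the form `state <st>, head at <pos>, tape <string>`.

state p1, head at -2, tape 10011

p0 | BB[1]011   read 1 → write 0, move 0, go to p1
p1 | BB[0]011   read 0 → write 0, move 0, go to p0
p0 | BB[0]011   read 0 → write 0, move -1, go to p0
p0 | B[B]0011   read B → write 1, move -1, go to p1
p1 | [B]10011   read B → write B, move 0, go to p1
p1 | [B]10011   read B → write B, move 0, go to p1
p1 | [B]10011   read B → write B, move 0, go to p1
p1 | [B]10011   read B → write B, move 0, go to p1
p1 | [B]10011   read B → write B, move 0, go to p1
p1 | [B]10011   read B → write B, move 0, go to p1
p1 | [B]10011
After 10 steps: state p1, head at -2, tape 10011.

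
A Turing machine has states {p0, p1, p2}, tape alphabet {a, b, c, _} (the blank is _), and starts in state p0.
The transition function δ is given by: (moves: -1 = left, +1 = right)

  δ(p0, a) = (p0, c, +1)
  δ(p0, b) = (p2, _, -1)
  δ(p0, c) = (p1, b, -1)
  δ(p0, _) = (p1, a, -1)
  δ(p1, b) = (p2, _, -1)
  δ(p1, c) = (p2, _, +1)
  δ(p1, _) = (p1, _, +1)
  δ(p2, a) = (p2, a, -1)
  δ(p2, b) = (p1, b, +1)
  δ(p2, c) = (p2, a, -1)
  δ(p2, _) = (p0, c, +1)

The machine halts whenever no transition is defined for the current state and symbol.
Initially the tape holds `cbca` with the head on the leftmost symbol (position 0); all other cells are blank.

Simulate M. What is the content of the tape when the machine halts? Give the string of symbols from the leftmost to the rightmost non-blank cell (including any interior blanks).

ccc_ba

state=p0 head=0 tape=__[c]bca   (p0,c)→(p1,b,-1)
state=p1 head=-1 tape=_[_]bbca   (p1,_)→(p1,_,+1)
state=p1 head=0 tape=__[b]bca   (p1,b)→(p2,_,-1)
state=p2 head=-1 tape=_[_]_bca   (p2,_)→(p0,c,+1)
state=p0 head=0 tape=_c[_]bca   (p0,_)→(p1,a,-1)
state=p1 head=-1 tape=_[c]abca   (p1,c)→(p2,_,+1)
state=p2 head=0 tape=__[a]bca   (p2,a)→(p2,a,-1)
state=p2 head=-1 tape=_[_]abca   (p2,_)→(p0,c,+1)
state=p0 head=0 tape=_c[a]bca   (p0,a)→(p0,c,+1)
state=p0 head=1 tape=_cc[b]ca   (p0,b)→(p2,_,-1)
state=p2 head=0 tape=_c[c]_ca   (p2,c)→(p2,a,-1)
state=p2 head=-1 tape=_[c]a_ca   (p2,c)→(p2,a,-1)
state=p2 head=-2 tape=[_]aa_ca   (p2,_)→(p0,c,+1)
state=p0 head=-1 tape=c[a]a_ca   (p0,a)→(p0,c,+1)
state=p0 head=0 tape=cc[a]_ca   (p0,a)→(p0,c,+1)
state=p0 head=1 tape=ccc[_]ca   (p0,_)→(p1,a,-1)
state=p1 head=0 tape=cc[c]aca   (p1,c)→(p2,_,+1)
state=p2 head=1 tape=cc_[a]ca   (p2,a)→(p2,a,-1)
state=p2 head=0 tape=cc[_]aca   (p2,_)→(p0,c,+1)
state=p0 head=1 tape=ccc[a]ca   (p0,a)→(p0,c,+1)
state=p0 head=2 tape=cccc[c]a   (p0,c)→(p1,b,-1)
state=p1 head=1 tape=ccc[c]ba   (p1,c)→(p2,_,+1)
state=p2 head=2 tape=ccc_[b]a   (p2,b)→(p1,b,+1)
state=p1 head=3 tape=ccc_b[a]
The non-blank tape span at halt is ccc_ba.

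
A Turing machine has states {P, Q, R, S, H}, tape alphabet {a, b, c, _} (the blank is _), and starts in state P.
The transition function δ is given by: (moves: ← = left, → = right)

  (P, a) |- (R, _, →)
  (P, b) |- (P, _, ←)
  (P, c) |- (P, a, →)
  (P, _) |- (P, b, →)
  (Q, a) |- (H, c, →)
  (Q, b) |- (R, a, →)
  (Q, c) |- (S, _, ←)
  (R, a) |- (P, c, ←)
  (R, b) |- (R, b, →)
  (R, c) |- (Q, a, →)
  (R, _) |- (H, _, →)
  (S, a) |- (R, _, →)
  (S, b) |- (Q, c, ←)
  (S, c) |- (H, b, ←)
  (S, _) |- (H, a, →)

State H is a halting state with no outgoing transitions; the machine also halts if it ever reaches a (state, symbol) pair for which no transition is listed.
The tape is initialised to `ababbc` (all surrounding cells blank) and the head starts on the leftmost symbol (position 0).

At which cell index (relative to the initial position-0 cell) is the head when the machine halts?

4

state=P head=0 tape=[a]babbc   (P,a)→(R,_,→)
state=R head=1 tape=_[b]abbc   (R,b)→(R,b,→)
state=R head=2 tape=_b[a]bbc   (R,a)→(P,c,←)
state=P head=1 tape=_[b]cbbc   (P,b)→(P,_,←)
state=P head=0 tape=[_]_cbbc   (P,_)→(P,b,→)
state=P head=1 tape=b[_]cbbc   (P,_)→(P,b,→)
state=P head=2 tape=bb[c]bbc   (P,c)→(P,a,→)
state=P head=3 tape=bba[b]bc   (P,b)→(P,_,←)
state=P head=2 tape=bb[a]_bc   (P,a)→(R,_,→)
state=R head=3 tape=bb_[_]bc   (R,_)→(H,_,→)
state=H head=4 tape=bb__[b]c
At halt the head is at cell 4.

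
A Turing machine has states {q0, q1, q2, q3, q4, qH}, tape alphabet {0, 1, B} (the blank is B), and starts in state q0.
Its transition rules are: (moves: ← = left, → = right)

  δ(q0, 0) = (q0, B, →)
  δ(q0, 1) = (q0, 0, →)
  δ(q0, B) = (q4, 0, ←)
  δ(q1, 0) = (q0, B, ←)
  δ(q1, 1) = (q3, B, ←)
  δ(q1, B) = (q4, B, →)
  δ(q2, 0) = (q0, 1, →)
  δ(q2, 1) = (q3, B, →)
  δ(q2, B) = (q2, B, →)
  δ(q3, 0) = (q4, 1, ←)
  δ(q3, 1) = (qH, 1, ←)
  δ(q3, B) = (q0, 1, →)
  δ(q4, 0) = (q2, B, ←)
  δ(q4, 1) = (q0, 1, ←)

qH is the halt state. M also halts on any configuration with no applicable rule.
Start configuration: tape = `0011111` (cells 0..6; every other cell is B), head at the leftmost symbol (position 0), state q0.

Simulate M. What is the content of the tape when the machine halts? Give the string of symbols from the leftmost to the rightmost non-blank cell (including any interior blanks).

q0 | [0]011111BB   read 0 → write B, move →, go to q0
q0 | B[0]11111BB   read 0 → write B, move →, go to q0
q0 | BB[1]1111BB   read 1 → write 0, move →, go to q0
q0 | BB0[1]111BB   read 1 → write 0, move →, go to q0
q0 | BB00[1]11BB   read 1 → write 0, move →, go to q0
q0 | BB000[1]1BB   read 1 → write 0, move →, go to q0
q0 | BB0000[1]BB   read 1 → write 0, move →, go to q0
q0 | BB00000[B]B   read B → write 0, move ←, go to q4
q4 | BB0000[0]0B   read 0 → write B, move ←, go to q2
q2 | BB000[0]B0B   read 0 → write 1, move →, go to q0
q0 | BB0001[B]0B   read B → write 0, move ←, go to q4
q4 | BB000[1]00B   read 1 → write 1, move ←, go to q0
q0 | BB00[0]100B   read 0 → write B, move →, go to q0
q0 | BB00B[1]00B   read 1 → write 0, move →, go to q0
q0 | BB00B0[0]0B   read 0 → write B, move →, go to q0
q0 | BB00B0B[0]B   read 0 → write B, move →, go to q0
q0 | BB00B0BB[B]   read B → write 0, move ←, go to q4
q4 | BB00B0B[B]0
The non-blank tape span at halt is 00B0BB0.

00B0BB0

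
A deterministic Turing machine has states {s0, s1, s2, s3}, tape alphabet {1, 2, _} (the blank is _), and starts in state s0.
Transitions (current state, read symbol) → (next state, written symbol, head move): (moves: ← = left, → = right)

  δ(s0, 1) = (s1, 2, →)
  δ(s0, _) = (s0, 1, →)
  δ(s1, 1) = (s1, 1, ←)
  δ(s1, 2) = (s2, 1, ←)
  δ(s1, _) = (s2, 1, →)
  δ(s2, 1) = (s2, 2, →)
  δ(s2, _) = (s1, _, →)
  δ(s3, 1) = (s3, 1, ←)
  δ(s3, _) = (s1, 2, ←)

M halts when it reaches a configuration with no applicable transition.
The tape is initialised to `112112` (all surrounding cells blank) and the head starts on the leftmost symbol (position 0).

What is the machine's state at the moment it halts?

s2

state=s0 head=0 tape=_[1]12112   (s0,1)→(s1,2,→)
state=s1 head=1 tape=_2[1]2112   (s1,1)→(s1,1,←)
state=s1 head=0 tape=_[2]12112   (s1,2)→(s2,1,←)
state=s2 head=-1 tape=[_]112112   (s2,_)→(s1,_,→)
state=s1 head=0 tape=_[1]12112   (s1,1)→(s1,1,←)
state=s1 head=-1 tape=[_]112112   (s1,_)→(s2,1,→)
state=s2 head=0 tape=1[1]12112   (s2,1)→(s2,2,→)
state=s2 head=1 tape=12[1]2112   (s2,1)→(s2,2,→)
state=s2 head=2 tape=122[2]112
No transition is defined for (s2, 2); M halts in state s2.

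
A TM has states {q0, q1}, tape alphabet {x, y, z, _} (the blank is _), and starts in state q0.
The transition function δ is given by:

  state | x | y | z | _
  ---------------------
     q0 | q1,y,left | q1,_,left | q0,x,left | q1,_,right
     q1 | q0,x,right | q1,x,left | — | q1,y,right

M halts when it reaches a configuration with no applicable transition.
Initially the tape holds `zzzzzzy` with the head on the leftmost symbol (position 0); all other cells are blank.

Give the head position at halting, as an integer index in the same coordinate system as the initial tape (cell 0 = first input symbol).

3

state=q0 head=0 tape=__[z]zzzzzy   (q0,z)→(q0,x,left)
state=q0 head=-1 tape=_[_]xzzzzzy   (q0,_)→(q1,_,right)
state=q1 head=0 tape=__[x]zzzzzy   (q1,x)→(q0,x,right)
state=q0 head=1 tape=__x[z]zzzzy   (q0,z)→(q0,x,left)
state=q0 head=0 tape=__[x]xzzzzy   (q0,x)→(q1,y,left)
state=q1 head=-1 tape=_[_]yxzzzzy   (q1,_)→(q1,y,right)
state=q1 head=0 tape=_y[y]xzzzzy   (q1,y)→(q1,x,left)
state=q1 head=-1 tape=_[y]xxzzzzy   (q1,y)→(q1,x,left)
state=q1 head=-2 tape=[_]xxxzzzzy   (q1,_)→(q1,y,right)
state=q1 head=-1 tape=y[x]xxzzzzy   (q1,x)→(q0,x,right)
state=q0 head=0 tape=yx[x]xzzzzy   (q0,x)→(q1,y,left)
state=q1 head=-1 tape=y[x]yxzzzzy   (q1,x)→(q0,x,right)
state=q0 head=0 tape=yx[y]xzzzzy   (q0,y)→(q1,_,left)
state=q1 head=-1 tape=y[x]_xzzzzy   (q1,x)→(q0,x,right)
state=q0 head=0 tape=yx[_]xzzzzy   (q0,_)→(q1,_,right)
state=q1 head=1 tape=yx_[x]zzzzy   (q1,x)→(q0,x,right)
state=q0 head=2 tape=yx_x[z]zzzy   (q0,z)→(q0,x,left)
state=q0 head=1 tape=yx_[x]xzzzy   (q0,x)→(q1,y,left)
state=q1 head=0 tape=yx[_]yxzzzy   (q1,_)→(q1,y,right)
state=q1 head=1 tape=yxy[y]xzzzy   (q1,y)→(q1,x,left)
state=q1 head=0 tape=yx[y]xxzzzy   (q1,y)→(q1,x,left)
state=q1 head=-1 tape=y[x]xxxzzzy   (q1,x)→(q0,x,right)
state=q0 head=0 tape=yx[x]xxzzzy   (q0,x)→(q1,y,left)
state=q1 head=-1 tape=y[x]yxxzzzy   (q1,x)→(q0,x,right)
state=q0 head=0 tape=yx[y]xxzzzy   (q0,y)→(q1,_,left)
state=q1 head=-1 tape=y[x]_xxzzzy   (q1,x)→(q0,x,right)
state=q0 head=0 tape=yx[_]xxzzzy   (q0,_)→(q1,_,right)
state=q1 head=1 tape=yx_[x]xzzzy   (q1,x)→(q0,x,right)
state=q0 head=2 tape=yx_x[x]zzzy   (q0,x)→(q1,y,left)
state=q1 head=1 tape=yx_[x]yzzzy   (q1,x)→(q0,x,right)
state=q0 head=2 tape=yx_x[y]zzzy   (q0,y)→(q1,_,left)
state=q1 head=1 tape=yx_[x]_zzzy   (q1,x)→(q0,x,right)
state=q0 head=2 tape=yx_x[_]zzzy   (q0,_)→(q1,_,right)
state=q1 head=3 tape=yx_x_[z]zzy
At halt the head is at cell 3.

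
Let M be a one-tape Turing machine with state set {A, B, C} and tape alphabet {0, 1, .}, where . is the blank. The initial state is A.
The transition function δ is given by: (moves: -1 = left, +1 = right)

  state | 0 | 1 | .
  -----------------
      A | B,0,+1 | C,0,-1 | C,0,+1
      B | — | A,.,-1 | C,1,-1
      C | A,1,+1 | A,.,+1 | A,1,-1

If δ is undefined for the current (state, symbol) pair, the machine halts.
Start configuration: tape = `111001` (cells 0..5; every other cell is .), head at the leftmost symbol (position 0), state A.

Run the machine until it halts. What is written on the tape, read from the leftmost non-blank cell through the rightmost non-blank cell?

0...0001

state=A head=0 tape=..[1]11001   (A,1)→(C,0,-1)
state=C head=-1 tape=.[.]011001   (C,.)→(A,1,-1)
state=A head=-2 tape=[.]1011001   (A,.)→(C,0,+1)
state=C head=-1 tape=0[1]011001   (C,1)→(A,.,+1)
state=A head=0 tape=0.[0]11001   (A,0)→(B,0,+1)
state=B head=1 tape=0.0[1]1001   (B,1)→(A,.,-1)
state=A head=0 tape=0.[0].1001   (A,0)→(B,0,+1)
state=B head=1 tape=0.0[.]1001   (B,.)→(C,1,-1)
state=C head=0 tape=0.[0]11001   (C,0)→(A,1,+1)
state=A head=1 tape=0.1[1]1001   (A,1)→(C,0,-1)
state=C head=0 tape=0.[1]01001   (C,1)→(A,.,+1)
state=A head=1 tape=0..[0]1001   (A,0)→(B,0,+1)
state=B head=2 tape=0..0[1]001   (B,1)→(A,.,-1)
state=A head=1 tape=0..[0].001   (A,0)→(B,0,+1)
state=B head=2 tape=0..0[.]001   (B,.)→(C,1,-1)
state=C head=1 tape=0..[0]1001   (C,0)→(A,1,+1)
state=A head=2 tape=0..1[1]001   (A,1)→(C,0,-1)
state=C head=1 tape=0..[1]0001   (C,1)→(A,.,+1)
state=A head=2 tape=0...[0]001   (A,0)→(B,0,+1)
state=B head=3 tape=0...0[0]01
The non-blank tape span at halt is 0...0001.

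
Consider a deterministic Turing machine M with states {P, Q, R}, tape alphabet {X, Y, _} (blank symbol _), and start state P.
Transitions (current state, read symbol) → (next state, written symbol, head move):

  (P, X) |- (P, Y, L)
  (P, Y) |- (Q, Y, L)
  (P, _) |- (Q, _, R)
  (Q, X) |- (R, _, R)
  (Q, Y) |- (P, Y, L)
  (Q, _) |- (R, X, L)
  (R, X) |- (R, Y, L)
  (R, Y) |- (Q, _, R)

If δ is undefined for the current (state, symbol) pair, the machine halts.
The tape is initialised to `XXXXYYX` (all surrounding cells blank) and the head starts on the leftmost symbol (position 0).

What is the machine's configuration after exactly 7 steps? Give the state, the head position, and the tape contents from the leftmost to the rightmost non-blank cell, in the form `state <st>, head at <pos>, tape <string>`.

state P, head at -1, tape YXXXYYX

P | _[X]XXXYYX   read X → write Y, move L, go to P
P | [_]YXXXYYX   read _ → write _, move R, go to Q
Q | _[Y]XXXYYX   read Y → write Y, move L, go to P
P | [_]YXXXYYX   read _ → write _, move R, go to Q
Q | _[Y]XXXYYX   read Y → write Y, move L, go to P
P | [_]YXXXYYX   read _ → write _, move R, go to Q
Q | _[Y]XXXYYX   read Y → write Y, move L, go to P
P | [_]YXXXYYX
After 7 steps: state P, head at -1, tape YXXXYYX.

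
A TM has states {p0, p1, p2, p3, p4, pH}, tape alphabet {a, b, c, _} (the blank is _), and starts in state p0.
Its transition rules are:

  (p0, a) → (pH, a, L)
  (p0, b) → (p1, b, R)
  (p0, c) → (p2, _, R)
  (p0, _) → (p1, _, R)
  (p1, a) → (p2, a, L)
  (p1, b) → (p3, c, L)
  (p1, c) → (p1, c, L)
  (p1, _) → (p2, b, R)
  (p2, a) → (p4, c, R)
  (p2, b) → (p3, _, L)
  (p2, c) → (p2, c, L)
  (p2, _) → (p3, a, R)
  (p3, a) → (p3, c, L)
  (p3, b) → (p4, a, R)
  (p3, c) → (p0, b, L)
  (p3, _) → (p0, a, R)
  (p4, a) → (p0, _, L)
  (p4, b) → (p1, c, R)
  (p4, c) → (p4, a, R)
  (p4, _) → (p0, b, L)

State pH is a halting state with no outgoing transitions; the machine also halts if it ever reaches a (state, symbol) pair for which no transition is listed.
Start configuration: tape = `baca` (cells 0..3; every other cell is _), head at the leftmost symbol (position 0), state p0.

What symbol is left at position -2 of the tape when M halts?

a

state=p0 head=0 tape=__[b]aca   (p0,b)→(p1,b,R)
state=p1 head=1 tape=__b[a]ca   (p1,a)→(p2,a,L)
state=p2 head=0 tape=__[b]aca   (p2,b)→(p3,_,L)
state=p3 head=-1 tape=_[_]_aca   (p3,_)→(p0,a,R)
state=p0 head=0 tape=_a[_]aca   (p0,_)→(p1,_,R)
state=p1 head=1 tape=_a_[a]ca   (p1,a)→(p2,a,L)
state=p2 head=0 tape=_a[_]aca   (p2,_)→(p3,a,R)
state=p3 head=1 tape=_aa[a]ca   (p3,a)→(p3,c,L)
state=p3 head=0 tape=_a[a]cca   (p3,a)→(p3,c,L)
state=p3 head=-1 tape=_[a]ccca   (p3,a)→(p3,c,L)
state=p3 head=-2 tape=[_]cccca   (p3,_)→(p0,a,R)
state=p0 head=-1 tape=a[c]ccca   (p0,c)→(p2,_,R)
state=p2 head=0 tape=a_[c]cca   (p2,c)→(p2,c,L)
state=p2 head=-1 tape=a[_]ccca   (p2,_)→(p3,a,R)
state=p3 head=0 tape=aa[c]cca   (p3,c)→(p0,b,L)
state=p0 head=-1 tape=a[a]bcca   (p0,a)→(pH,a,L)
state=pH head=-2 tape=[a]abcca
Cell -2 holds a when M halts.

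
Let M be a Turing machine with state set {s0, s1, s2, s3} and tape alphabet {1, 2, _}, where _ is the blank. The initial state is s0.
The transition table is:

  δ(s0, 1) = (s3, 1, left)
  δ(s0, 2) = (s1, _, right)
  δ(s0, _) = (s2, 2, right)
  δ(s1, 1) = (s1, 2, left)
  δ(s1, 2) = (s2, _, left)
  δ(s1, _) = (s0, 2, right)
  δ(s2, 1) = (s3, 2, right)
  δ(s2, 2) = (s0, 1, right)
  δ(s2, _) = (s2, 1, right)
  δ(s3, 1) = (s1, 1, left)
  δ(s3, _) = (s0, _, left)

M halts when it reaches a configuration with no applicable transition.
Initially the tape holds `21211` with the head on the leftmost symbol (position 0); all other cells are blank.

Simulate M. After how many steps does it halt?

15

s0 | [2]1211   read 2 → write _, move right, go to s1
s1 | _[1]211   read 1 → write 2, move left, go to s1
s1 | [_]2211   read _ → write 2, move right, go to s0
s0 | 2[2]211   read 2 → write _, move right, go to s1
s1 | 2_[2]11   read 2 → write _, move left, go to s2
s2 | 2[_]_11   read _ → write 1, move right, go to s2
s2 | 21[_]11   read _ → write 1, move right, go to s2
s2 | 211[1]1   read 1 → write 2, move right, go to s3
s3 | 2112[1]   read 1 → write 1, move left, go to s1
s1 | 211[2]1   read 2 → write _, move left, go to s2
s2 | 21[1]_1   read 1 → write 2, move right, go to s3
s3 | 212[_]1   read _ → write _, move left, go to s0
s0 | 21[2]_1   read 2 → write _, move right, go to s1
s1 | 21_[_]1   read _ → write 2, move right, go to s0
s0 | 21_2[1]   read 1 → write 1, move left, go to s3
s3 | 21_[2]1
M halts after 15 transitions.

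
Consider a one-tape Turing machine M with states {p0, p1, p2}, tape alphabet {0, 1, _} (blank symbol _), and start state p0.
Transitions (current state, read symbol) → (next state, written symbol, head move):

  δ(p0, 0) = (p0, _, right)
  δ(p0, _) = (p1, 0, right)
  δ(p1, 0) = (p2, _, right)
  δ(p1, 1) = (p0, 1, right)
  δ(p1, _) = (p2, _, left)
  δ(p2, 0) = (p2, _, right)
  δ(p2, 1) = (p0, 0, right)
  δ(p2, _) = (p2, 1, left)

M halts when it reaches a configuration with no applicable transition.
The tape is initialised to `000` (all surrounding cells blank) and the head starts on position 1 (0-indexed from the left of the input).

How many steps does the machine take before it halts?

11

state=p0 head=1 tape=0[0]0__   (p0,0)→(p0,_,right)
state=p0 head=2 tape=0_[0]__   (p0,0)→(p0,_,right)
state=p0 head=3 tape=0__[_]_   (p0,_)→(p1,0,right)
state=p1 head=4 tape=0__0[_]   (p1,_)→(p2,_,left)
state=p2 head=3 tape=0__[0]_   (p2,0)→(p2,_,right)
state=p2 head=4 tape=0___[_]   (p2,_)→(p2,1,left)
state=p2 head=3 tape=0__[_]1   (p2,_)→(p2,1,left)
state=p2 head=2 tape=0_[_]11   (p2,_)→(p2,1,left)
state=p2 head=1 tape=0[_]111   (p2,_)→(p2,1,left)
state=p2 head=0 tape=[0]1111   (p2,0)→(p2,_,right)
state=p2 head=1 tape=_[1]111   (p2,1)→(p0,0,right)
state=p0 head=2 tape=_0[1]11
M halts after 11 transitions.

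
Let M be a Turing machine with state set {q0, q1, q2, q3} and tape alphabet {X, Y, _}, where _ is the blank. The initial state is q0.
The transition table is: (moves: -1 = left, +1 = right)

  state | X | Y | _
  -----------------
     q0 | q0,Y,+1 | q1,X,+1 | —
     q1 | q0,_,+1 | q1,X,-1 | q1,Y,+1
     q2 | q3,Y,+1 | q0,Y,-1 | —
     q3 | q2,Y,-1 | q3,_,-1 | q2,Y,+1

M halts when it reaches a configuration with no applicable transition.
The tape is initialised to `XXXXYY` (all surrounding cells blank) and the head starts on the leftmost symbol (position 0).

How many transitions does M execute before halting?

8

q0 | [X]XXXYY_   read X → write Y, move +1, go to q0
q0 | Y[X]XXYY_   read X → write Y, move +1, go to q0
q0 | YY[X]XYY_   read X → write Y, move +1, go to q0
q0 | YYY[X]YY_   read X → write Y, move +1, go to q0
q0 | YYYY[Y]Y_   read Y → write X, move +1, go to q1
q1 | YYYYX[Y]_   read Y → write X, move -1, go to q1
q1 | YYYY[X]X_   read X → write _, move +1, go to q0
q0 | YYYY_[X]_   read X → write Y, move +1, go to q0
q0 | YYYY_Y[_]
M halts after 8 transitions.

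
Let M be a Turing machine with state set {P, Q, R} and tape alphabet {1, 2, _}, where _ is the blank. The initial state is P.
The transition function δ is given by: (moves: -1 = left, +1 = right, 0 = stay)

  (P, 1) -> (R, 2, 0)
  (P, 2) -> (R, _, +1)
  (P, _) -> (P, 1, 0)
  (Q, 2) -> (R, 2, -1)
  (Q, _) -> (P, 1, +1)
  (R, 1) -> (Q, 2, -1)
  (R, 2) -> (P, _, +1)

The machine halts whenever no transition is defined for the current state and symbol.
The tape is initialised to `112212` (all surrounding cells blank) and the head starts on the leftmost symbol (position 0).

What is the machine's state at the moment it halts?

state=P head=0 tape=[1]12212_   (P,1)→(R,2,0)
state=R head=0 tape=[2]12212_   (R,2)→(P,_,+1)
state=P head=1 tape=_[1]2212_   (P,1)→(R,2,0)
state=R head=1 tape=_[2]2212_   (R,2)→(P,_,+1)
state=P head=2 tape=__[2]212_   (P,2)→(R,_,+1)
state=R head=3 tape=___[2]12_   (R,2)→(P,_,+1)
state=P head=4 tape=____[1]2_   (P,1)→(R,2,0)
state=R head=4 tape=____[2]2_   (R,2)→(P,_,+1)
state=P head=5 tape=_____[2]_   (P,2)→(R,_,+1)
state=R head=6 tape=______[_]
No transition is defined for (R, _); M halts in state R.

R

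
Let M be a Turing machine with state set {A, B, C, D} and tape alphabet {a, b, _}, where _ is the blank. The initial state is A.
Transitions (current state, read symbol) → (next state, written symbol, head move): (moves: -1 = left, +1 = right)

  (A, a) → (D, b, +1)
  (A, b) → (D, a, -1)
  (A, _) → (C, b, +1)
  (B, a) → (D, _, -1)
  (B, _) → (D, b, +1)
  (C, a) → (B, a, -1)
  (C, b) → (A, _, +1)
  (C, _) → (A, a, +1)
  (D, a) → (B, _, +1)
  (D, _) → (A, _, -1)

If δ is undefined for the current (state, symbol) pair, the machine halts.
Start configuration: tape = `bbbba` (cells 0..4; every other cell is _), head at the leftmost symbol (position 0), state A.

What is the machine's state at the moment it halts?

D

A | __[b]bbba   read b → write a, move -1, go to D
D | _[_]abbba   read _ → write _, move -1, go to A
A | [_]_abbba   read _ → write b, move +1, go to C
C | b[_]abbba   read _ → write a, move +1, go to A
A | ba[a]bbba   read a → write b, move +1, go to D
D | bab[b]bba
No transition is defined for (D, b); M halts in state D.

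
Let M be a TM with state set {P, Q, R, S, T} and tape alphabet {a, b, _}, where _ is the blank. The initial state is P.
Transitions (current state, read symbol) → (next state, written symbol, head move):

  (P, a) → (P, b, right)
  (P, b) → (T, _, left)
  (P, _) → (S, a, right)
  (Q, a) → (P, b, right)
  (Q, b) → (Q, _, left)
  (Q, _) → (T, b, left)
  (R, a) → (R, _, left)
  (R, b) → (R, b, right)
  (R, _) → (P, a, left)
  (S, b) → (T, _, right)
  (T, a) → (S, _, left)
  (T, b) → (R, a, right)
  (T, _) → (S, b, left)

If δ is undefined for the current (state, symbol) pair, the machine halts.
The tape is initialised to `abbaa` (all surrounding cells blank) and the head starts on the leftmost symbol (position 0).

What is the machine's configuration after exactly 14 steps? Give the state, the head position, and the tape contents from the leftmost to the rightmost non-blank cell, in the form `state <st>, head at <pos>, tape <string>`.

state S, head at 6, tape bbbbba

P | [a]bbaa__   read a → write b, move right, go to P
P | b[b]baa__   read b → write _, move left, go to T
T | [b]_baa__   read b → write a, move right, go to R
R | a[_]baa__   read _ → write a, move left, go to P
P | [a]abaa__   read a → write b, move right, go to P
P | b[a]baa__   read a → write b, move right, go to P
P | bb[b]aa__   read b → write _, move left, go to T
T | b[b]_aa__   read b → write a, move right, go to R
R | ba[_]aa__   read _ → write a, move left, go to P
P | b[a]aaa__   read a → write b, move right, go to P
P | bb[a]aa__   read a → write b, move right, go to P
P | bbb[a]a__   read a → write b, move right, go to P
P | bbbb[a]__   read a → write b, move right, go to P
P | bbbbb[_]_   read _ → write a, move right, go to S
S | bbbbba[_]
After 14 steps: state S, head at 6, tape bbbbba.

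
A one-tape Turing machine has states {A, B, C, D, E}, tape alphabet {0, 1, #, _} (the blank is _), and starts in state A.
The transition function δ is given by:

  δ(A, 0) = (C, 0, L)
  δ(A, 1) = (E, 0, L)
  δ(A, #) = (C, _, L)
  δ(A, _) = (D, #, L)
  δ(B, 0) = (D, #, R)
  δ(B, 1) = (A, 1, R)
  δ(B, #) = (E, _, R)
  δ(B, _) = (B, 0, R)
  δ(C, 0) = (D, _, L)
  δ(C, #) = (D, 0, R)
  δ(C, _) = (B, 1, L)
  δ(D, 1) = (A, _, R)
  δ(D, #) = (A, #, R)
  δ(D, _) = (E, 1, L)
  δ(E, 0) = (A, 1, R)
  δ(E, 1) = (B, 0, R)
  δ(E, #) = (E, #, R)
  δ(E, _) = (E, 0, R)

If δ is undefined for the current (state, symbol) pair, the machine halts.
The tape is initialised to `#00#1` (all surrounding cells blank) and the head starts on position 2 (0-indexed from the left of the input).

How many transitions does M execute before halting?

12

state=A head=2 tape=#0[0]#1   (A,0)→(C,0,L)
state=C head=1 tape=#[0]0#1   (C,0)→(D,_,L)
state=D head=0 tape=[#]_0#1   (D,#)→(A,#,R)
state=A head=1 tape=#[_]0#1   (A,_)→(D,#,L)
state=D head=0 tape=[#]#0#1   (D,#)→(A,#,R)
state=A head=1 tape=#[#]0#1   (A,#)→(C,_,L)
state=C head=0 tape=[#]_0#1   (C,#)→(D,0,R)
state=D head=1 tape=0[_]0#1   (D,_)→(E,1,L)
state=E head=0 tape=[0]10#1   (E,0)→(A,1,R)
state=A head=1 tape=1[1]0#1   (A,1)→(E,0,L)
state=E head=0 tape=[1]00#1   (E,1)→(B,0,R)
state=B head=1 tape=0[0]0#1   (B,0)→(D,#,R)
state=D head=2 tape=0#[0]#1
M halts after 12 transitions.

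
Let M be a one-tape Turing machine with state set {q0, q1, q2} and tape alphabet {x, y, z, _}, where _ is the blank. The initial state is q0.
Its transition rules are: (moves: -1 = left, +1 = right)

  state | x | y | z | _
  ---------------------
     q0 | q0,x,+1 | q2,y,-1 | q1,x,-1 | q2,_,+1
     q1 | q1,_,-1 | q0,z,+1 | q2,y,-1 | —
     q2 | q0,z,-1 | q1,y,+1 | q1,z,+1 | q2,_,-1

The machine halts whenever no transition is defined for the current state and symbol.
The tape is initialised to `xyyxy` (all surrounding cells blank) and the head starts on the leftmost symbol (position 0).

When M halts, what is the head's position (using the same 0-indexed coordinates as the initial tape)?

q0 | _[x]yyxy__   read x → write x, move +1, go to q0
q0 | _x[y]yxy__   read y → write y, move -1, go to q2
q2 | _[x]yyxy__   read x → write z, move -1, go to q0
q0 | [_]zyyxy__   read _ → write _, move +1, go to q2
q2 | _[z]yyxy__   read z → write z, move +1, go to q1
q1 | _z[y]yxy__   read y → write z, move +1, go to q0
q0 | _zz[y]xy__   read y → write y, move -1, go to q2
q2 | _z[z]yxy__   read z → write z, move +1, go to q1
q1 | _zz[y]xy__   read y → write z, move +1, go to q0
q0 | _zzz[x]y__   read x → write x, move +1, go to q0
q0 | _zzzx[y]__   read y → write y, move -1, go to q2
q2 | _zzz[x]y__   read x → write z, move -1, go to q0
q0 | _zz[z]zy__   read z → write x, move -1, go to q1
q1 | _z[z]xzy__   read z → write y, move -1, go to q2
q2 | _[z]yxzy__   read z → write z, move +1, go to q1
q1 | _z[y]xzy__   read y → write z, move +1, go to q0
q0 | _zz[x]zy__   read x → write x, move +1, go to q0
q0 | _zzx[z]y__   read z → write x, move -1, go to q1
q1 | _zz[x]xy__   read x → write _, move -1, go to q1
q1 | _z[z]_xy__   read z → write y, move -1, go to q2
q2 | _[z]y_xy__   read z → write z, move +1, go to q1
q1 | _z[y]_xy__   read y → write z, move +1, go to q0
q0 | _zz[_]xy__   read _ → write _, move +1, go to q2
q2 | _zz_[x]y__   read x → write z, move -1, go to q0
q0 | _zz[_]zy__   read _ → write _, move +1, go to q2
q2 | _zz_[z]y__   read z → write z, move +1, go to q1
q1 | _zz_z[y]__   read y → write z, move +1, go to q0
q0 | _zz_zz[_]_   read _ → write _, move +1, go to q2
q2 | _zz_zz_[_]   read _ → write _, move -1, go to q2
q2 | _zz_zz[_]_   read _ → write _, move -1, go to q2
q2 | _zz_z[z]__   read z → write z, move +1, go to q1
q1 | _zz_zz[_]_
At halt the head is at cell 5.

5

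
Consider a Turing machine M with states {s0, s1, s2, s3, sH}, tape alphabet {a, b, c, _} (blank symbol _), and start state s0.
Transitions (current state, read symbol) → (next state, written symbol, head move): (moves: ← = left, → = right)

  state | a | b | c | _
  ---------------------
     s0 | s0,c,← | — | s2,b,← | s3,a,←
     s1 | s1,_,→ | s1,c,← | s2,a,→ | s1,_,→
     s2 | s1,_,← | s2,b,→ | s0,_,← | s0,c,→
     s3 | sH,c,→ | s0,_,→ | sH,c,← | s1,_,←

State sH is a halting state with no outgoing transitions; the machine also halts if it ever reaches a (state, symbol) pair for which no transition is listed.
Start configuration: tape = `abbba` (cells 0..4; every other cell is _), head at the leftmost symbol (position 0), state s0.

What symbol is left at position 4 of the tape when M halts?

s0 | ___[a]bbba   read a → write c, move ←, go to s0
s0 | __[_]cbbba   read _ → write a, move ←, go to s3
s3 | _[_]acbbba   read _ → write _, move ←, go to s1
s1 | [_]_acbbba   read _ → write _, move →, go to s1
s1 | _[_]acbbba   read _ → write _, move →, go to s1
s1 | __[a]cbbba   read a → write _, move →, go to s1
s1 | ___[c]bbba   read c → write a, move →, go to s2
s2 | ___a[b]bba   read b → write b, move →, go to s2
s2 | ___ab[b]ba   read b → write b, move →, go to s2
s2 | ___abb[b]a   read b → write b, move →, go to s2
s2 | ___abbb[a]   read a → write _, move ←, go to s1
s1 | ___abb[b]_   read b → write c, move ←, go to s1
s1 | ___ab[b]c_   read b → write c, move ←, go to s1
s1 | ___a[b]cc_   read b → write c, move ←, go to s1
s1 | ___[a]ccc_   read a → write _, move →, go to s1
s1 | ____[c]cc_   read c → write a, move →, go to s2
s2 | ____a[c]c_   read c → write _, move ←, go to s0
s0 | ____[a]_c_   read a → write c, move ←, go to s0
s0 | ___[_]c_c_   read _ → write a, move ←, go to s3
s3 | __[_]ac_c_   read _ → write _, move ←, go to s1
s1 | _[_]_ac_c_   read _ → write _, move →, go to s1
s1 | __[_]ac_c_   read _ → write _, move →, go to s1
s1 | ___[a]c_c_   read a → write _, move →, go to s1
s1 | ____[c]_c_   read c → write a, move →, go to s2
s2 | ____a[_]c_   read _ → write c, move →, go to s0
s0 | ____ac[c]_   read c → write b, move ←, go to s2
s2 | ____a[c]b_   read c → write _, move ←, go to s0
s0 | ____[a]_b_   read a → write c, move ←, go to s0
s0 | ___[_]c_b_   read _ → write a, move ←, go to s3
s3 | __[_]ac_b_   read _ → write _, move ←, go to s1
s1 | _[_]_ac_b_   read _ → write _, move →, go to s1
s1 | __[_]ac_b_   read _ → write _, move →, go to s1
s1 | ___[a]c_b_   read a → write _, move →, go to s1
s1 | ____[c]_b_   read c → write a, move →, go to s2
s2 | ____a[_]b_   read _ → write c, move →, go to s0
s0 | ____ac[b]_
Cell 4 holds _ when M halts.

_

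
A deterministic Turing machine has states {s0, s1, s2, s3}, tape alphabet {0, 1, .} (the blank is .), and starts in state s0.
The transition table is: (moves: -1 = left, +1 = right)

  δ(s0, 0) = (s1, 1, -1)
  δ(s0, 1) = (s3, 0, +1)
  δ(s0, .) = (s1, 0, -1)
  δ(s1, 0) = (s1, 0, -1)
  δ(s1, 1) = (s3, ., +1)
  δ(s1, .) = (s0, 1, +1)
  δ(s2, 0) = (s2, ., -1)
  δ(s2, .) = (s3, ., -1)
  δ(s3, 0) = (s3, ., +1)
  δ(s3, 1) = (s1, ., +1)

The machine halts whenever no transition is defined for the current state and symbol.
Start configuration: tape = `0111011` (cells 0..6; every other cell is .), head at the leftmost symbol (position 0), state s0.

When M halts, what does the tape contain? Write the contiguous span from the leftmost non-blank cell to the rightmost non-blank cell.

s0 | .[0]111011...   read 0 → write 1, move -1, go to s1
s1 | [.]1111011...   read . → write 1, move +1, go to s0
s0 | 1[1]111011...   read 1 → write 0, move +1, go to s3
s3 | 10[1]11011...   read 1 → write ., move +1, go to s1
s1 | 10.[1]1011...   read 1 → write ., move +1, go to s3
s3 | 10..[1]011...   read 1 → write ., move +1, go to s1
s1 | 10...[0]11...   read 0 → write 0, move -1, go to s1
s1 | 10..[.]011...   read . → write 1, move +1, go to s0
s0 | 10..1[0]11...   read 0 → write 1, move -1, go to s1
s1 | 10..[1]111...   read 1 → write ., move +1, go to s3
s3 | 10...[1]11...   read 1 → write ., move +1, go to s1
s1 | 10....[1]1...   read 1 → write ., move +1, go to s3
s3 | 10.....[1]...   read 1 → write ., move +1, go to s1
s1 | 10......[.]..   read . → write 1, move +1, go to s0
s0 | 10......1[.].   read . → write 0, move -1, go to s1
s1 | 10......[1]0.   read 1 → write ., move +1, go to s3
s3 | 10.......[0].   read 0 → write ., move +1, go to s3
s3 | 10........[.]
The non-blank tape span at halt is 10.

10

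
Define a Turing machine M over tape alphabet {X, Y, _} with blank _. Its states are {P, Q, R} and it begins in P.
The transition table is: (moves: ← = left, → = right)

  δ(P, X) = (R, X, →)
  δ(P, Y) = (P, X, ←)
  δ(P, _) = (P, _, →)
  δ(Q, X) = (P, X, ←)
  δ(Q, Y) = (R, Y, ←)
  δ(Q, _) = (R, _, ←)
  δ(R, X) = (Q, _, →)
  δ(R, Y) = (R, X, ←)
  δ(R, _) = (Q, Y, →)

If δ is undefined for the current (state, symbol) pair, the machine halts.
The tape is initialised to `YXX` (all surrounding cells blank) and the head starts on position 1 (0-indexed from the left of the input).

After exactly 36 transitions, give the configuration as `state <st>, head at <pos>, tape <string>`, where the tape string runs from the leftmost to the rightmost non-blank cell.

state P, head at 5, tape Y_____X

state=P head=1 tape=Y[X]X_____   (P,X)→(R,X,→)
state=R head=2 tape=YX[X]_____   (R,X)→(Q,_,→)
state=Q head=3 tape=YX_[_]____   (Q,_)→(R,_,←)
state=R head=2 tape=YX[_]_____   (R,_)→(Q,Y,→)
state=Q head=3 tape=YXY[_]____   (Q,_)→(R,_,←)
state=R head=2 tape=YX[Y]_____   (R,Y)→(R,X,←)
state=R head=1 tape=Y[X]X_____   (R,X)→(Q,_,→)
state=Q head=2 tape=Y_[X]_____   (Q,X)→(P,X,←)
state=P head=1 tape=Y[_]X_____   (P,_)→(P,_,→)
state=P head=2 tape=Y_[X]_____   (P,X)→(R,X,→)
state=R head=3 tape=Y_X[_]____   (R,_)→(Q,Y,→)
state=Q head=4 tape=Y_XY[_]___   (Q,_)→(R,_,←)
state=R head=3 tape=Y_X[Y]____   (R,Y)→(R,X,←)
state=R head=2 tape=Y_[X]X____   (R,X)→(Q,_,→)
state=Q head=3 tape=Y__[X]____   (Q,X)→(P,X,←)
state=P head=2 tape=Y_[_]X____   (P,_)→(P,_,→)
state=P head=3 tape=Y__[X]____   (P,X)→(R,X,→)
state=R head=4 tape=Y__X[_]___   (R,_)→(Q,Y,→)
state=Q head=5 tape=Y__XY[_]__   (Q,_)→(R,_,←)
state=R head=4 tape=Y__X[Y]___   (R,Y)→(R,X,←)
state=R head=3 tape=Y__[X]X___   (R,X)→(Q,_,→)
state=Q head=4 tape=Y___[X]___   (Q,X)→(P,X,←)
state=P head=3 tape=Y__[_]X___   (P,_)→(P,_,→)
state=P head=4 tape=Y___[X]___   (P,X)→(R,X,→)
state=R head=5 tape=Y___X[_]__   (R,_)→(Q,Y,→)
state=Q head=6 tape=Y___XY[_]_   (Q,_)→(R,_,←)
state=R head=5 tape=Y___X[Y]__   (R,Y)→(R,X,←)
state=R head=4 tape=Y___[X]X__   (R,X)→(Q,_,→)
state=Q head=5 tape=Y____[X]__   (Q,X)→(P,X,←)
state=P head=4 tape=Y___[_]X__   (P,_)→(P,_,→)
state=P head=5 tape=Y____[X]__   (P,X)→(R,X,→)
state=R head=6 tape=Y____X[_]_   (R,_)→(Q,Y,→)
state=Q head=7 tape=Y____XY[_]   (Q,_)→(R,_,←)
state=R head=6 tape=Y____X[Y]_   (R,Y)→(R,X,←)
state=R head=5 tape=Y____[X]X_   (R,X)→(Q,_,→)
state=Q head=6 tape=Y_____[X]_   (Q,X)→(P,X,←)
state=P head=5 tape=Y____[_]X_
After 36 steps: state P, head at 5, tape Y_____X.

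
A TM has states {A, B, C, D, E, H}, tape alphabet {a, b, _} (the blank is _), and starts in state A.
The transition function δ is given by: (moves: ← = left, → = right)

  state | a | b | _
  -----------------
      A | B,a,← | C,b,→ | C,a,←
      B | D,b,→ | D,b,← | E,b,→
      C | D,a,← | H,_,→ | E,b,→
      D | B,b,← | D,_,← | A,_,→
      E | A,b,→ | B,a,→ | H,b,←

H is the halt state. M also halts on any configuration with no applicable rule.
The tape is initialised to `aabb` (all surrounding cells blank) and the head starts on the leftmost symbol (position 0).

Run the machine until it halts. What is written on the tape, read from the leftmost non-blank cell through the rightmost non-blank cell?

b_a_abb

state=A head=0 tape=___[a]abb   (A,a)→(B,a,←)
state=B head=-1 tape=__[_]aabb   (B,_)→(E,b,→)
state=E head=0 tape=__b[a]abb   (E,a)→(A,b,→)
state=A head=1 tape=__bb[a]bb   (A,a)→(B,a,←)
state=B head=0 tape=__b[b]abb   (B,b)→(D,b,←)
state=D head=-1 tape=__[b]babb   (D,b)→(D,_,←)
state=D head=-2 tape=_[_]_babb   (D,_)→(A,_,→)
state=A head=-1 tape=__[_]babb   (A,_)→(C,a,←)
state=C head=-2 tape=_[_]ababb   (C,_)→(E,b,→)
state=E head=-1 tape=_b[a]babb   (E,a)→(A,b,→)
state=A head=0 tape=_bb[b]abb   (A,b)→(C,b,→)
state=C head=1 tape=_bbb[a]bb   (C,a)→(D,a,←)
state=D head=0 tape=_bb[b]abb   (D,b)→(D,_,←)
state=D head=-1 tape=_b[b]_abb   (D,b)→(D,_,←)
state=D head=-2 tape=_[b]__abb   (D,b)→(D,_,←)
state=D head=-3 tape=[_]___abb   (D,_)→(A,_,→)
state=A head=-2 tape=_[_]__abb   (A,_)→(C,a,←)
state=C head=-3 tape=[_]a__abb   (C,_)→(E,b,→)
state=E head=-2 tape=b[a]__abb   (E,a)→(A,b,→)
state=A head=-1 tape=bb[_]_abb   (A,_)→(C,a,←)
state=C head=-2 tape=b[b]a_abb   (C,b)→(H,_,→)
state=H head=-1 tape=b_[a]_abb
The non-blank tape span at halt is b_a_abb.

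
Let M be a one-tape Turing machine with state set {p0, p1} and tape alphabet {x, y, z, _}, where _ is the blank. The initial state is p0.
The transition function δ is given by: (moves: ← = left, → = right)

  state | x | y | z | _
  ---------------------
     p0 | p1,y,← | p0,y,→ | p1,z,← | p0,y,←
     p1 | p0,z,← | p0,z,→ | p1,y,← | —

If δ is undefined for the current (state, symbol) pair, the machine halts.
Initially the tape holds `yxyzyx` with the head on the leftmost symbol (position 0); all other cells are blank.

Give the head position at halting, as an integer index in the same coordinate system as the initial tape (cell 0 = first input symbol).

state=p0 head=0 tape=_[y]xyzyx   (p0,y)→(p0,y,→)
state=p0 head=1 tape=_y[x]yzyx   (p0,x)→(p1,y,←)
state=p1 head=0 tape=_[y]yyzyx   (p1,y)→(p0,z,→)
state=p0 head=1 tape=_z[y]yzyx   (p0,y)→(p0,y,→)
state=p0 head=2 tape=_zy[y]zyx   (p0,y)→(p0,y,→)
state=p0 head=3 tape=_zyy[z]yx   (p0,z)→(p1,z,←)
state=p1 head=2 tape=_zy[y]zyx   (p1,y)→(p0,z,→)
state=p0 head=3 tape=_zyz[z]yx   (p0,z)→(p1,z,←)
state=p1 head=2 tape=_zy[z]zyx   (p1,z)→(p1,y,←)
state=p1 head=1 tape=_z[y]yzyx   (p1,y)→(p0,z,→)
state=p0 head=2 tape=_zz[y]zyx   (p0,y)→(p0,y,→)
state=p0 head=3 tape=_zzy[z]yx   (p0,z)→(p1,z,←)
state=p1 head=2 tape=_zz[y]zyx   (p1,y)→(p0,z,→)
state=p0 head=3 tape=_zzz[z]yx   (p0,z)→(p1,z,←)
state=p1 head=2 tape=_zz[z]zyx   (p1,z)→(p1,y,←)
state=p1 head=1 tape=_z[z]yzyx   (p1,z)→(p1,y,←)
state=p1 head=0 tape=_[z]yyzyx   (p1,z)→(p1,y,←)
state=p1 head=-1 tape=[_]yyyzyx
At halt the head is at cell -1.

-1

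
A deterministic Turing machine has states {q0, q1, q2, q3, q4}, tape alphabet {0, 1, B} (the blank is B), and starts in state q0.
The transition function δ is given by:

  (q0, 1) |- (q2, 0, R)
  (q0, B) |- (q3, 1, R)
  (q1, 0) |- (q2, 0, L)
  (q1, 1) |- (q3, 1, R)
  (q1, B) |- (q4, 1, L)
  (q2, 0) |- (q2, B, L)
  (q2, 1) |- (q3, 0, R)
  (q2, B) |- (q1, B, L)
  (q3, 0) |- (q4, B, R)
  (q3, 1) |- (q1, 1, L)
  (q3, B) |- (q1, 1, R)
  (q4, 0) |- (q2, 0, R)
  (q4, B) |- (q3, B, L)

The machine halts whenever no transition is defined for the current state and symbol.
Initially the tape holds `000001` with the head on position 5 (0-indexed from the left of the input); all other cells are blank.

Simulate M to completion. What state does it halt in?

q4

q0 | BBBB00000[1]B   read 1 → write 0, move R, go to q2
q2 | BBBB000000[B]   read B → write B, move L, go to q1
q1 | BBBB00000[0]B   read 0 → write 0, move L, go to q2
q2 | BBBB0000[0]0B   read 0 → write B, move L, go to q2
q2 | BBBB000[0]B0B   read 0 → write B, move L, go to q2
q2 | BBBB00[0]BB0B   read 0 → write B, move L, go to q2
q2 | BBBB0[0]BBB0B   read 0 → write B, move L, go to q2
q2 | BBBB[0]BBBB0B   read 0 → write B, move L, go to q2
q2 | BBB[B]BBBBB0B   read B → write B, move L, go to q1
q1 | BB[B]BBBBBB0B   read B → write 1, move L, go to q4
q4 | B[B]1BBBBBB0B   read B → write B, move L, go to q3
q3 | [B]B1BBBBBB0B   read B → write 1, move R, go to q1
q1 | 1[B]1BBBBBB0B   read B → write 1, move L, go to q4
q4 | [1]11BBBBBB0B
No transition is defined for (q4, 1); M halts in state q4.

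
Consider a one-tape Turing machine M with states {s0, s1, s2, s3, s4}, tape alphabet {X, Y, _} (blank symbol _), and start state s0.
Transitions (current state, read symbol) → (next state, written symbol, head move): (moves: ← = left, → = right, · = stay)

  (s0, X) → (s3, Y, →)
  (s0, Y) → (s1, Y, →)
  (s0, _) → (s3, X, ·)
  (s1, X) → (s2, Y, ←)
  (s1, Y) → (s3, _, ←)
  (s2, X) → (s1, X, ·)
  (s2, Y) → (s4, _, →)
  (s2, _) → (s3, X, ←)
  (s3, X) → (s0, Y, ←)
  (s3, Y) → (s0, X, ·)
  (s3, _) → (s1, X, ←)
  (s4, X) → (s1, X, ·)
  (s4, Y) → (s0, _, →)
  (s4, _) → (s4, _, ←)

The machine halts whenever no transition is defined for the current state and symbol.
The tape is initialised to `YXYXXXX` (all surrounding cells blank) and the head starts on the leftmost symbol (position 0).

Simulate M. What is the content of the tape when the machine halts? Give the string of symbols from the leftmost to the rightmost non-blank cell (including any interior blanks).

X_XX

s0 | [Y]XYXXXX   read Y → write Y, move →, go to s1
s1 | Y[X]YXXXX   read X → write Y, move ←, go to s2
s2 | [Y]YYXXXX   read Y → write _, move →, go to s4
s4 | _[Y]YXXXX   read Y → write _, move →, go to s0
s0 | __[Y]XXXX   read Y → write Y, move →, go to s1
s1 | __Y[X]XXX   read X → write Y, move ←, go to s2
s2 | __[Y]YXXX   read Y → write _, move →, go to s4
s4 | ___[Y]XXX   read Y → write _, move →, go to s0
s0 | ____[X]XX   read X → write Y, move →, go to s3
s3 | ____Y[X]X   read X → write Y, move ←, go to s0
s0 | ____[Y]YX   read Y → write Y, move →, go to s1
s1 | ____Y[Y]X   read Y → write _, move ←, go to s3
s3 | ____[Y]_X   read Y → write X, move ·, go to s0
s0 | ____[X]_X   read X → write Y, move →, go to s3
s3 | ____Y[_]X   read _ → write X, move ←, go to s1
s1 | ____[Y]XX   read Y → write _, move ←, go to s3
s3 | ___[_]_XX   read _ → write X, move ←, go to s1
s1 | __[_]X_XX
The non-blank tape span at halt is X_XX.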